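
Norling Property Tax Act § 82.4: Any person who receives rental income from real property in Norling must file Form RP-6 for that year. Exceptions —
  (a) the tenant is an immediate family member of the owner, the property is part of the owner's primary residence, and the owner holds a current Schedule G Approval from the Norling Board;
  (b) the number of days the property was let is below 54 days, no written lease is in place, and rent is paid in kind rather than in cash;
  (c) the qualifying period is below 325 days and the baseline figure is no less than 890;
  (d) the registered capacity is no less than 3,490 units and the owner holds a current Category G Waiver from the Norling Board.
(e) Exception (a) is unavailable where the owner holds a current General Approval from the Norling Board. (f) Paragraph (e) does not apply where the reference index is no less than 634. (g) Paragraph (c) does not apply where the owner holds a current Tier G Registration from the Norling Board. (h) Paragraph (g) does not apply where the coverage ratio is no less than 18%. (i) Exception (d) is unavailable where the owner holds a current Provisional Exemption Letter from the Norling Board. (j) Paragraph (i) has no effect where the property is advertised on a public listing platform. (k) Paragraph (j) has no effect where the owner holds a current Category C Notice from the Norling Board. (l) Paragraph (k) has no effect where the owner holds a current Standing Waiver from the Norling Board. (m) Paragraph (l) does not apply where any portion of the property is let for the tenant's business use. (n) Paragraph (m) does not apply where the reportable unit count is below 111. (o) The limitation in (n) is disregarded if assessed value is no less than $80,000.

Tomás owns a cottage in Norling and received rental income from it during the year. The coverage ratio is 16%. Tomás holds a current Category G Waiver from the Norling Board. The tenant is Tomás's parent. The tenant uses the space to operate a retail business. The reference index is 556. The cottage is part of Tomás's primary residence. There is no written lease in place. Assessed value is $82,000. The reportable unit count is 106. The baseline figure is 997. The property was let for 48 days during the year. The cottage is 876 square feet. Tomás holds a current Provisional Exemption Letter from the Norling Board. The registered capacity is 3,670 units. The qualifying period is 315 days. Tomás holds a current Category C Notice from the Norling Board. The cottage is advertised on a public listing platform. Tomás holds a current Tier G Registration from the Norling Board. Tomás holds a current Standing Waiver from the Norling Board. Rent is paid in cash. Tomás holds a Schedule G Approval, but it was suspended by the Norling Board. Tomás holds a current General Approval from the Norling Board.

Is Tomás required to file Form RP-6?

Exception (a) requires that the owner holds a current Schedule G Approval from the Norling Board; but the Schedule G Approval is not current, so (a) is unavailable.
Exception (b) fails — rent is paid in cash.
Exception (c)'s conditions are all satisfied: the qualifying period is 315 days, below the 325 days limit; the baseline figure is 997, meeting the 890 threshold. But: (g) operates — a current Tier G Registration is held. (h), which would lift (g), is not triggered — the coverage ratio is 16%, short of 18%. (c) is therefore removed.
Exception (d) is satisfied on its face — the registered capacity is 3,670 units, meeting the 3,490 units threshold; a current Category G Waiver is held. However, paragraphs (i)–(o) must be considered: (i) operates against (d): a current Provisional Exemption Letter is held. (j) is triggered (the property is publicly advertised), but is set aside by (k): (k) operates against (j): a current Category C Notice is held. (l) is triggered (a current Standing Waiver is held), but is displaced by (m): (m) is engaged — the space is let for business use. (n) would limit (m) — the reportable unit count is 106, below the 111 limit — but (o) sets (n) aside: (o) operates against (n): assessed value is $82,000, meeting the $80,000 threshold. Exception (d) does not apply.
Every exception is unavailable, so the rule governs.

Yes — Tomás must file Form RP-6.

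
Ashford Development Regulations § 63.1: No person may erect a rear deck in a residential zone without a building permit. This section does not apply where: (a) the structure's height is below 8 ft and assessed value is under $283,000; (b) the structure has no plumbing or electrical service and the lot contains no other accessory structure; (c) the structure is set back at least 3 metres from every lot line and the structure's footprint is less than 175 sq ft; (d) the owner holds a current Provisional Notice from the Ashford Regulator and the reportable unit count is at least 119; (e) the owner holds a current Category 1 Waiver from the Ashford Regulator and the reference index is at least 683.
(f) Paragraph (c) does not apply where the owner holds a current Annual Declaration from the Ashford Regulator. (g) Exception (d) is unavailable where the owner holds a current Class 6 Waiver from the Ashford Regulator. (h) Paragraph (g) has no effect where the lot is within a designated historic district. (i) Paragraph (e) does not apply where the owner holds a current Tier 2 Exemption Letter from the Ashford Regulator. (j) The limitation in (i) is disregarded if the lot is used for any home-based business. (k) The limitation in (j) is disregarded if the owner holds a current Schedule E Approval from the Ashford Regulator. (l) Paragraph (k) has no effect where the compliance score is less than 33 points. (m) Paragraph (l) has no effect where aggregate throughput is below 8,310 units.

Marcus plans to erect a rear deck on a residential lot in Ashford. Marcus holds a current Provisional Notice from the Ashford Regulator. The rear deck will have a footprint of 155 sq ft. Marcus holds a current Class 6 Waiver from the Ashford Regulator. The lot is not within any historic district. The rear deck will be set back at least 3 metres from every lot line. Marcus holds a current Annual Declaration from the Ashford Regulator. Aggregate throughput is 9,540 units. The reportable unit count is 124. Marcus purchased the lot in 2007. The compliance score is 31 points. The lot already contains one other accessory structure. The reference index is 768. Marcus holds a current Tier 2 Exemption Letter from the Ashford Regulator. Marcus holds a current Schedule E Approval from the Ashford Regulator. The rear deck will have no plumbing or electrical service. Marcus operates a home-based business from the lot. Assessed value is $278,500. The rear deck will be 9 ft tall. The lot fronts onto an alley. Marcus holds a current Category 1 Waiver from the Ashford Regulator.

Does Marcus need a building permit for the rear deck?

No — exception (e) applies; Marcus does not need a building permit.

Exception (a) requires that the structure's height is below 8 ft; but the structure's height is 9 ft, not below 8 ft, so (a) is unavailable.
Exception (b) requires that the lot contains no other accessory structure; but the lot already has another accessory structure, so (b) is unavailable.
Exception (c) is satisfied on its face — the setback is at least 3 m on every side; the structure's footprint is 155 sq ft, less than the 175 sq ft limit. But applying paragraph (f): (f) is engaged — a current Annual Declaration is held. So (c) is unavailable.
All of (d)'s requirements are met (a current Provisional Notice is held; the reportable unit count is 124, meeting the 119 threshold). However, paragraphs (g)–(h) must be considered: (g) applies — a current Class 6 Waiver is held. (h) is not engaged (the lot is not in a historic district), so (g) stands. So (d) is unavailable.
Exception (e): a current Category 1 Waiver is held; the reference index is 768, meeting the 683 threshold — every condition holds. Considering the limiting provisions: (i) applies (a current Tier 2 Exemption Letter is held), but is set aside by (j): (j) operates against (i): a home-based business operates on the lot. (k) would limit (j) — a current Schedule E Approval is held — but (l) sets (k) aside: (l) is engaged — the compliance score is 31 points, less than the 33 points limit. (m) is not triggered (aggregate throughput is 9,540 units, not below 8,310 units), so (l) stands. Exception (e) stands.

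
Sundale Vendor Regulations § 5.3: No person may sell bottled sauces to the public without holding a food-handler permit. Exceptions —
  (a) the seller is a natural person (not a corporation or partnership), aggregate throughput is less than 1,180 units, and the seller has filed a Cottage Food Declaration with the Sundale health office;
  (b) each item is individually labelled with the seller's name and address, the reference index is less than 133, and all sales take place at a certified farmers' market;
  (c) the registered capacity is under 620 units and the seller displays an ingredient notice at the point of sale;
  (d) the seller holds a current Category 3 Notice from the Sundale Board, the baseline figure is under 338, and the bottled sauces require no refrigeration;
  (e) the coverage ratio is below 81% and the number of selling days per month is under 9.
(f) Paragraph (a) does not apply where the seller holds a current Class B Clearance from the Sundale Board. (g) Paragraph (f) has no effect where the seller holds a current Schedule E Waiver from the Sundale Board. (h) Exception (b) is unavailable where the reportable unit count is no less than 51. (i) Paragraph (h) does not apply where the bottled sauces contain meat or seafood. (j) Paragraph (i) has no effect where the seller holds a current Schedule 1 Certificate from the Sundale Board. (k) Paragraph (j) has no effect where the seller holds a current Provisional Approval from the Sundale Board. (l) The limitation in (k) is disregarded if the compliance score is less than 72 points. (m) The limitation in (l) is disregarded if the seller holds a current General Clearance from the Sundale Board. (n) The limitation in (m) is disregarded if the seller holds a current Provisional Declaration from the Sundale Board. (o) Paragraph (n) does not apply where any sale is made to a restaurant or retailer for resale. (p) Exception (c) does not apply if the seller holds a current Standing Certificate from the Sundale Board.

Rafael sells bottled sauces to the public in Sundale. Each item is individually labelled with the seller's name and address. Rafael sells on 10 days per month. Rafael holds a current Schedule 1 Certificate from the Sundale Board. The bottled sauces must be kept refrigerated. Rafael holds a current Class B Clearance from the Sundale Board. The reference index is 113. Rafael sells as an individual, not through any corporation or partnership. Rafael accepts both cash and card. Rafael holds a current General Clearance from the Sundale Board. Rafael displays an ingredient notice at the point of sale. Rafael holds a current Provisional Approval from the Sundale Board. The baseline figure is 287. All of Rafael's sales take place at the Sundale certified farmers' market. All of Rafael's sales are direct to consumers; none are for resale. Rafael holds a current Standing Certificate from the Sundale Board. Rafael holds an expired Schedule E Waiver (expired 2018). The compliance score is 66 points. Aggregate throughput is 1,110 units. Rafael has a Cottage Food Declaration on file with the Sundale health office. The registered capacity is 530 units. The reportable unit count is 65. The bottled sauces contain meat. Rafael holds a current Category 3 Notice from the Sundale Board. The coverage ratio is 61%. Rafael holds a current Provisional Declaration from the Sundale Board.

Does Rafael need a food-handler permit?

Yes — Rafael must hold a food-handler permit.

Exception (a) is satisfied on its face — the seller is a natural person; aggregate throughput is 1,110 units, less than the 1,180 units limit; a Cottage Food Declaration is on file. But applying paragraphs (f)–(g): (f) operates — a current Class B Clearance is held. (g), which would lift (f), does not operate here — there is no Schedule E Waiver in force. Exception (a) does not apply.
Exception (b) is satisfied on its face — items are individually labelled; the reference index is 113, less than the 133 limit; all sales are at a certified farmers' market. But: (h) is triggered — the reportable unit count is 65, meeting the 51 threshold. (i) is engaged (the bottled sauces contain meat), but is itself disapplied by (j): (j) operates against (i): a current Schedule 1 Certificate is held. (k) is engaged (a current Provisional Approval is held), but is set aside by (l): (l) operates against (k): the compliance score is 66 points, less than the 72 points limit. (m) applies (a current General Clearance is held), but is set aside by (n): (n) is triggered — a current Provisional Declaration is held. (o) is not triggered (no sales are for resale), so (n) stands. Exception (b) does not apply.
Exception (c)'s conditions are all satisfied: the registered capacity is 530 units, under the 620 units limit; an ingredient notice is displayed. But applying paragraph (p): (p) operates — a current Standing Certificate is held. So (c) is unavailable.
Exception (d) does not apply: the bottled sauces require refrigeration.
Exception (e) fails — the number of selling days per month is 10, not under 9.
No exception applies. The general rule governs.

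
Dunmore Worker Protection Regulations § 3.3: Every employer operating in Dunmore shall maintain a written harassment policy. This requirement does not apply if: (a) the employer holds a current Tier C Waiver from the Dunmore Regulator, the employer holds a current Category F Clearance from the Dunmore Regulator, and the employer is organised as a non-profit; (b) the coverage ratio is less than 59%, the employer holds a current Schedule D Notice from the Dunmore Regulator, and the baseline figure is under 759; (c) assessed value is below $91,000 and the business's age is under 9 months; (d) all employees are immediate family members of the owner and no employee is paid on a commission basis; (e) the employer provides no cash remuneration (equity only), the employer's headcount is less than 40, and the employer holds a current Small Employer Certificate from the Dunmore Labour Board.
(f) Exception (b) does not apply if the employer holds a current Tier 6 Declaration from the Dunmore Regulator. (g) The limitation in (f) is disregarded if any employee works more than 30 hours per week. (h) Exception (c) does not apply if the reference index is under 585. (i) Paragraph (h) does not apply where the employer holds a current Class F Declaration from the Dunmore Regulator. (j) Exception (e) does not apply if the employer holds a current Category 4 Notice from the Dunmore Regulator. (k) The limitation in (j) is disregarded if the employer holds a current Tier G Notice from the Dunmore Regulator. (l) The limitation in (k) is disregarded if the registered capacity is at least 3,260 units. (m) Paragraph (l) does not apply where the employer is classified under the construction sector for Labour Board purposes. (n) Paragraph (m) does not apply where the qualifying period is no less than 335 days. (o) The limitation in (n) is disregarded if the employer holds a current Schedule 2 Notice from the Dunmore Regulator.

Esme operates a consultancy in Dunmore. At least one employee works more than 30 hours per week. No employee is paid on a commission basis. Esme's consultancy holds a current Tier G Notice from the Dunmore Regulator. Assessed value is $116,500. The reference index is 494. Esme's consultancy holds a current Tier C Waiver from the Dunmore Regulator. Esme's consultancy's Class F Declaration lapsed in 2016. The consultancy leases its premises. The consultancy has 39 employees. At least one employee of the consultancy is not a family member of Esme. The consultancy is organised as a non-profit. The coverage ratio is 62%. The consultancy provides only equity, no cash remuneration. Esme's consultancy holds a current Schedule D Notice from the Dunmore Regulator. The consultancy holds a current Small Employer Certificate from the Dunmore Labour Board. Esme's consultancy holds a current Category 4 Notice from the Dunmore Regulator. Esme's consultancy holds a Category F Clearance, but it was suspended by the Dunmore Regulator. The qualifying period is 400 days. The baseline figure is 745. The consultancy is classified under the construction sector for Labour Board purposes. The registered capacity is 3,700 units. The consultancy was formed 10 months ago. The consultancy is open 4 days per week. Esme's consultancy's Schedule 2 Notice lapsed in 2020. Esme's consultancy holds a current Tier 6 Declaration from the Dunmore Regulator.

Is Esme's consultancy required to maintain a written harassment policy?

Exception (a) does not apply: the Category F Clearance is not current.
Exception (b) fails — the coverage ratio is 62%, not less than 59%.
Exception (c) requires that assessed value is below $91,000; but assessed value is $116,500, not below $91,000, so (c) is unavailable.
Exception (d) requires that all employees are immediate family members of the owner; but at least one employee is not a family member, so (d) is unavailable.
All of (e)'s requirements are met (remuneration is equity-only; the employer's headcount is 39, less than the 40 limit; a current Small Employer Certificate is held). Turning to paragraphs (j)–(o): (j) operates against (e): a current Category 4 Notice is held. (k) operates (a current Tier G Notice is held), but is overridden by (l): (l) operates against (k): the registered capacity is 3,700 units, meeting the 3,260 units threshold. (m) would limit (l) — the consultancy is classified under the construction sector — but (n) sets (m) aside: (n) operates against (m): the qualifying period is 400 days, meeting the 335 days threshold. (o), which would lift (n), does not operate here — the Schedule 2 Notice is not current. (e) is therefore removed.
No exception applies. The general rule governs.

Yes — Esme's consultancy must maintain a written harassment policy.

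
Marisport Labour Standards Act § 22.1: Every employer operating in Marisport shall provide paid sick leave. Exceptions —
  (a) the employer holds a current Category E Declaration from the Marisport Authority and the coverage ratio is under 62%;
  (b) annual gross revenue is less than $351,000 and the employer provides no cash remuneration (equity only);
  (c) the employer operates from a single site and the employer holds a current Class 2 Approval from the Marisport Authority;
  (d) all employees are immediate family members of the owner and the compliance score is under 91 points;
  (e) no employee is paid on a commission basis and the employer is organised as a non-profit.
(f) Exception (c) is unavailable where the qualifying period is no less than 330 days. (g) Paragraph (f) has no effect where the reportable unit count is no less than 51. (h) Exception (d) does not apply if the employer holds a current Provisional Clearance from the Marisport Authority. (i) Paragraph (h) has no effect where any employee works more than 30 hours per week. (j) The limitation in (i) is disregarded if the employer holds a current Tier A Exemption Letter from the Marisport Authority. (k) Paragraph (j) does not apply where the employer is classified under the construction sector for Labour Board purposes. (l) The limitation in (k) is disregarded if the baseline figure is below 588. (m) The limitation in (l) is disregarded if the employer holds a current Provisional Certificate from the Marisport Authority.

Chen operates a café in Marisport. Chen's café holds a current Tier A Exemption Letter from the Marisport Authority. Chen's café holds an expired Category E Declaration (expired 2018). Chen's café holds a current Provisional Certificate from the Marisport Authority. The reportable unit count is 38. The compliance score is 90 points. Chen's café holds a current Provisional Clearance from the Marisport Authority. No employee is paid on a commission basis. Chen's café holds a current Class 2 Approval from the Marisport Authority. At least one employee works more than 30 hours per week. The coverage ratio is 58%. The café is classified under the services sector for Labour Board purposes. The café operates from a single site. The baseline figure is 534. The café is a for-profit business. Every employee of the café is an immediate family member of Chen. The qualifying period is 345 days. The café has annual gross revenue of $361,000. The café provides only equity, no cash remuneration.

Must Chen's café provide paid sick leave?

Yes — Chen's café must provide paid sick leave.

Exception (a) requires that the employer holds a current Category E Declaration from the Marisport Authority; but the Category E Declaration is not current, so (a) is unavailable.
Exception (b) requires that annual gross revenue is less than $351,000; but annual gross revenue is $361,000, not less than $351,000, so (b) is unavailable.
Exception (c)'s conditions are all satisfied: the employer operates from a single site; a current Class 2 Approval is held. But: (f) applies — the qualifying period is 345 days, meeting the 330 days threshold. (g) is inapplicable (the reportable unit count is 38, short of 51), so (f) stands. So (c) is unavailable.
Exception (d)'s conditions are all satisfied: every employee is an immediate family member; the compliance score is 90 points, under the 91 points limit. Turning to paragraphs (h)–(m): (h) operates against (d): a current Provisional Clearance is held. (i) would limit (h) — at least one employee exceeds 30 hours/week — but (j) sets (i) aside: (j) operates against (i): a current Tier A Exemption Letter is held. (k) does not operate here (the café is classified under the services sector), so (j) stands. (d) is therefore removed.
Exception (e) requires that the employer is organised as a non-profit; but the employer is for-profit, so (e) is unavailable.
No exception is made out. Chen's café falls within the general rule.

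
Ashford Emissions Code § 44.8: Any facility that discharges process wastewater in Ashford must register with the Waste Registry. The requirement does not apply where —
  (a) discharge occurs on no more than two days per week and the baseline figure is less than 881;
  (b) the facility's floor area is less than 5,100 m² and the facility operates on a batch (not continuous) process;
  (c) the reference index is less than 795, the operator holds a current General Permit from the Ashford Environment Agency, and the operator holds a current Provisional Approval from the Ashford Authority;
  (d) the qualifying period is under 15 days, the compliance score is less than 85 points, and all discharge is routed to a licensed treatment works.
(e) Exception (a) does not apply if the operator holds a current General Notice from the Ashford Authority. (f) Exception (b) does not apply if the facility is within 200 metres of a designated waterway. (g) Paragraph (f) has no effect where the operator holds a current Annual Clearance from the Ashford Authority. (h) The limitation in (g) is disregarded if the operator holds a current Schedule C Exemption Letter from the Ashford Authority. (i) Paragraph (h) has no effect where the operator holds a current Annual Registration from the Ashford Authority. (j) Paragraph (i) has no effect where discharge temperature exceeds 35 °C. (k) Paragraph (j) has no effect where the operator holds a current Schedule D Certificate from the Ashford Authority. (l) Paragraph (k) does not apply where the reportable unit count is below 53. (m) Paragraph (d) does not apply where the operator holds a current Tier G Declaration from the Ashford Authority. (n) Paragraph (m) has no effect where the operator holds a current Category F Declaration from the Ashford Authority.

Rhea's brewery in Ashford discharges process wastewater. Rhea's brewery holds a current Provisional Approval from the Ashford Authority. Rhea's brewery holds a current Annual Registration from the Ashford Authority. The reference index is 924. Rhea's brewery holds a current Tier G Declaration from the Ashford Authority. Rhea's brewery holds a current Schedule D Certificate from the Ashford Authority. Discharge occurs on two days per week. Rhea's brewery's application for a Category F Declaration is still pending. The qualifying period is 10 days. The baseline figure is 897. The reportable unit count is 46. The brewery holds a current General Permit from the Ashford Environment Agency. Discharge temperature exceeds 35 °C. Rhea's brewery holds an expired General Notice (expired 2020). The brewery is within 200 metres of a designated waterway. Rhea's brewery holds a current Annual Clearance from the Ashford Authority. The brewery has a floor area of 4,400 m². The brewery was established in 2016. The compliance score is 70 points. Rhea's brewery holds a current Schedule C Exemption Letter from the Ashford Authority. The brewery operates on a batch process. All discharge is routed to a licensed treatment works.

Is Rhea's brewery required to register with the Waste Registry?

Exception (a) requires that the baseline figure is less than 881; but the baseline figure is 897, not less than 881, so (a) is unavailable.
Exception (b)'s conditions are all satisfied: the facility's floor area is 4,400 m², less than the 5,100 m² limit; the facility operates on a batch process. But applying paragraphs (f)–(l): (f) operates against (b): the brewery is within 200 m of a designated waterway. (g) operates (a current Annual Clearance is held), but is set aside by (h): (h) is engaged — a current Schedule C Exemption Letter is held. (i) applies (a current Annual Registration is held), but is itself disapplied by (j): (j) operates against (i): discharge temperature exceeds 35 °C. (k) is triggered (a current Schedule D Certificate is held), but yields to (l): (l) operates against (k): the reportable unit count is 46, below the 53 limit. Exception (b) does not apply.
Exception (c) does not apply: the reference index is 924, not less than 795.
Exception (d) is satisfied on its face — the qualifying period is 10 days, under the 15 days limit; the compliance score is 70 points, less than the 85 points limit; discharge is routed to a licensed treatment works. However, paragraphs (m)–(n) must be considered: (m) is engaged — a current Tier G Declaration is held. (n) is not triggered (the Category F Declaration is not current), so (m) stands. So (d) is unavailable.
No exception is made out. Rhea's brewery falls within the general rule.

Yes — Rhea's brewery must register with the Waste Registry.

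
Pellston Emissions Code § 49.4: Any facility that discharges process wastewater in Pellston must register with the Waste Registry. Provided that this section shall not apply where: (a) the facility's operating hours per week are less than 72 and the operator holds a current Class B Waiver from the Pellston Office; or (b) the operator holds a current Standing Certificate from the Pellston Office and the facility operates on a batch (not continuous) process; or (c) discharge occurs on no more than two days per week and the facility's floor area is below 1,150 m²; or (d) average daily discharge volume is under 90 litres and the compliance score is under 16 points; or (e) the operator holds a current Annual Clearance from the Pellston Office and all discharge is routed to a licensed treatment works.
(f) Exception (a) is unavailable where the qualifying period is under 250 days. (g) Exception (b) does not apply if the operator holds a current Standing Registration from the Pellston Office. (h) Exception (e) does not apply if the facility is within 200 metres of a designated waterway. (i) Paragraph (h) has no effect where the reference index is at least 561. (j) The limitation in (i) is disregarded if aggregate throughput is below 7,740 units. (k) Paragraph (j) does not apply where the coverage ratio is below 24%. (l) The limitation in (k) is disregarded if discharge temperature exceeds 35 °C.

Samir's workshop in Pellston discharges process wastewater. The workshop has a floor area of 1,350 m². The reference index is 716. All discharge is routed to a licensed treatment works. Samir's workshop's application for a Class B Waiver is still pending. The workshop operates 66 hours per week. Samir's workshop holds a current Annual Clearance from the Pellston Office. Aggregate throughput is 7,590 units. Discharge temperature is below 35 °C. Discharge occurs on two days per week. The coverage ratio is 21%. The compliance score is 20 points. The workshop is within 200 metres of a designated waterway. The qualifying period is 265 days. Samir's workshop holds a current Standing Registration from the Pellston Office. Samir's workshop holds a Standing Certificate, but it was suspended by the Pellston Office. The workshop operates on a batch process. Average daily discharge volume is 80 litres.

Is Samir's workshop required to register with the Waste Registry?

No — exception (e) applies; Samir's workshop is not required to register with the Waste Registry.

Exception (a) requires that the operator holds a current Class B Waiver from the Pellston Office; but no current Class B Waiver is held, so (a) is unavailable.
Exception (b) fails — there is no Standing Certificate in force.
Exception (c) fails — the facility's floor area is 1,350 m², not below 1,150 m².
Exception (d) does not apply: the compliance score is 20 points, not under 16 points.
Exception (e) is satisfied on its face — a current Annual Clearance is held; discharge is routed to a licensed treatment works. Under paragraphs (h)–(l): (h) applies (the workshop is within 200 m of a designated waterway), but is displaced by (i): (i) operates against (h): the reference index is 716, meeting the 561 threshold. (j) applies (aggregate throughput is 7,590 units, below the 7,740 units limit), but is displaced by (k): (k) is triggered — the coverage ratio is 21%, below the 24% limit. (l) is not triggered (discharge temperature is below 35 °C), so (k) stands. Exception (e) stands.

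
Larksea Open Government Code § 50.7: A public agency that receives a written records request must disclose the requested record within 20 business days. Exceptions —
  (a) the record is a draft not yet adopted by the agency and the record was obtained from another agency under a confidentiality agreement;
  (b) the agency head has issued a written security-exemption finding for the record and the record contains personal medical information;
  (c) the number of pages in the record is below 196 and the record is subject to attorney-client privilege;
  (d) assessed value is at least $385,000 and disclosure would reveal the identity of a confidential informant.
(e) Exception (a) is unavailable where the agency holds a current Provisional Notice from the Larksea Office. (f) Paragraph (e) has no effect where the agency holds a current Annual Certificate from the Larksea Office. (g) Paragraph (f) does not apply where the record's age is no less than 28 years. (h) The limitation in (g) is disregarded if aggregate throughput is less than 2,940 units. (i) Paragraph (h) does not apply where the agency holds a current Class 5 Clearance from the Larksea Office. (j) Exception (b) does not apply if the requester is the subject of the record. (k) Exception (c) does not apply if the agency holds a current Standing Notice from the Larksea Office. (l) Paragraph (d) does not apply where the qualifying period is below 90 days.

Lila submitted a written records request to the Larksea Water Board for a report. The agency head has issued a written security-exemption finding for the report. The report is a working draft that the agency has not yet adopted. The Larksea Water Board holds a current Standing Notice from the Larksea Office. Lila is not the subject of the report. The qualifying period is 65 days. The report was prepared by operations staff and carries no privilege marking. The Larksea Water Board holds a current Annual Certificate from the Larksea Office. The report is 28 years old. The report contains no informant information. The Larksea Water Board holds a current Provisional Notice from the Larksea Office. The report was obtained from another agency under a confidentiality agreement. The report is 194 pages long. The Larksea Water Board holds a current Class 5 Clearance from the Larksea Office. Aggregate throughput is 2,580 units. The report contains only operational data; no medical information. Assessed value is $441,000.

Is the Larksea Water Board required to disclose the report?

Exception (a): the report is an unadopted draft; the report was obtained under a confidentiality agreement — every condition holds. Turning to paragraphs (e)–(i): (e) is engaged — a current Provisional Notice is held. (f) applies (a current Annual Certificate is held), but yields to (g): (g) operates against (f): the record's age is 28 years, meeting the 28 years threshold. (h) would limit (g) — aggregate throughput is 2,580 units, less than the 2,940 units limit — but (i) sets (h) aside: (i) is triggered — a current Class 5 Clearance is held. So (a) is unavailable.
Exception (b) requires that the record contains personal medical information; but the report contains only operational data, so (b) is unavailable.
Exception (c) requires that the record is subject to attorney-client privilege; but the report carries no privilege marking, so (c) is unavailable.
Exception (d) does not apply: the report contains no informant information.
No exception displaces § 50.7.

Yes — the Larksea Water Board must disclose the report.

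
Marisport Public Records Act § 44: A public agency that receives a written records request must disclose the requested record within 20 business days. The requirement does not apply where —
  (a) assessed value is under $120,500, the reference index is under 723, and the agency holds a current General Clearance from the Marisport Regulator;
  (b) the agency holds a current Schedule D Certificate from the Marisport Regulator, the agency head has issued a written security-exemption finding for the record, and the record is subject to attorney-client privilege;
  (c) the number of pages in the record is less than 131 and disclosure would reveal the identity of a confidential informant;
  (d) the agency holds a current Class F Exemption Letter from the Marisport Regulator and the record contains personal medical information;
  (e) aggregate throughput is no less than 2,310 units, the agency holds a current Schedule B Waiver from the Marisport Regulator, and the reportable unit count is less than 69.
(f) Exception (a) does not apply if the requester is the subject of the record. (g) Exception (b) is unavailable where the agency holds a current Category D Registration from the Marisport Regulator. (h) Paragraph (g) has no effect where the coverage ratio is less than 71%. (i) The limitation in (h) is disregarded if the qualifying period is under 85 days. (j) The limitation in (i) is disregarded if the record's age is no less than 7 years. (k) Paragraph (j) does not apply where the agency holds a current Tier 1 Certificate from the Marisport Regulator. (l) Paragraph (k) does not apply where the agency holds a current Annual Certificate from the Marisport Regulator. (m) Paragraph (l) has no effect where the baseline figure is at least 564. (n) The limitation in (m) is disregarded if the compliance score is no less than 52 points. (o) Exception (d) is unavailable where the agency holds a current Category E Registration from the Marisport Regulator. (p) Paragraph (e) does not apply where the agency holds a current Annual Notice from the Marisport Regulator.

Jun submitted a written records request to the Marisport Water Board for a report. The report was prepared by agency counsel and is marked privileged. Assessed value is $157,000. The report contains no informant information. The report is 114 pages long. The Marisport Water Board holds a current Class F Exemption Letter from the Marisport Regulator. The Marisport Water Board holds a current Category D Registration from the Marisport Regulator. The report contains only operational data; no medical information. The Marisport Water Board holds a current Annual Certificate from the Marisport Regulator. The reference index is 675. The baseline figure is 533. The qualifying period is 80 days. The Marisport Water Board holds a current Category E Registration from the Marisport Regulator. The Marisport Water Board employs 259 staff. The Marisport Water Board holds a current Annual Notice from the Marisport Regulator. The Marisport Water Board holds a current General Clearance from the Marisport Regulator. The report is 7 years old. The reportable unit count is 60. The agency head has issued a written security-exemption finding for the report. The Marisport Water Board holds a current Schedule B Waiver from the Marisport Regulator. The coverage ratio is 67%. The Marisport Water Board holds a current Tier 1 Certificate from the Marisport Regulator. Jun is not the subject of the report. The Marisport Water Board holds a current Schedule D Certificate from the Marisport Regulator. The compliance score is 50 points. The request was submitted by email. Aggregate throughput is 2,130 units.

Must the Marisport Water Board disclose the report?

No — exception (b) applies; the Marisport Water Board is not required to disclose the report.

Exception (a) requires that assessed value is under $120,500; but assessed value is $157,000, not under $120,500, so (a) is unavailable.
Exception (b)'s conditions are all satisfied: a current Schedule D Certificate is held; a written security-exemption finding has been issued; the report is privileged. Applying paragraphs (g)–(n): (g) is engaged (a current Category D Registration is held), but is set aside by (h): (h) operates — the coverage ratio is 67%, less than the 71% limit. (i) is engaged (the qualifying period is 80 days, under the 85 days limit), but is displaced by (j): (j) is triggered — the record's age is 7 years, meeting the 7 years threshold. (k) applies (a current Tier 1 Certificate is held), but is set aside by (l): (l) operates against (k): a current Annual Certificate is held. (m), which would lift (l), is not triggered — the baseline figure is 533, short of 564. So (b) applies.
Exception (c) fails — the report contains no informant information.
Exception (d) does not apply: the report contains only operational data.
Exception (e) requires that aggregate throughput is no less than 2,310 units; but aggregate throughput is 2,130 units, short of 2,310 units, so (e) is unavailable.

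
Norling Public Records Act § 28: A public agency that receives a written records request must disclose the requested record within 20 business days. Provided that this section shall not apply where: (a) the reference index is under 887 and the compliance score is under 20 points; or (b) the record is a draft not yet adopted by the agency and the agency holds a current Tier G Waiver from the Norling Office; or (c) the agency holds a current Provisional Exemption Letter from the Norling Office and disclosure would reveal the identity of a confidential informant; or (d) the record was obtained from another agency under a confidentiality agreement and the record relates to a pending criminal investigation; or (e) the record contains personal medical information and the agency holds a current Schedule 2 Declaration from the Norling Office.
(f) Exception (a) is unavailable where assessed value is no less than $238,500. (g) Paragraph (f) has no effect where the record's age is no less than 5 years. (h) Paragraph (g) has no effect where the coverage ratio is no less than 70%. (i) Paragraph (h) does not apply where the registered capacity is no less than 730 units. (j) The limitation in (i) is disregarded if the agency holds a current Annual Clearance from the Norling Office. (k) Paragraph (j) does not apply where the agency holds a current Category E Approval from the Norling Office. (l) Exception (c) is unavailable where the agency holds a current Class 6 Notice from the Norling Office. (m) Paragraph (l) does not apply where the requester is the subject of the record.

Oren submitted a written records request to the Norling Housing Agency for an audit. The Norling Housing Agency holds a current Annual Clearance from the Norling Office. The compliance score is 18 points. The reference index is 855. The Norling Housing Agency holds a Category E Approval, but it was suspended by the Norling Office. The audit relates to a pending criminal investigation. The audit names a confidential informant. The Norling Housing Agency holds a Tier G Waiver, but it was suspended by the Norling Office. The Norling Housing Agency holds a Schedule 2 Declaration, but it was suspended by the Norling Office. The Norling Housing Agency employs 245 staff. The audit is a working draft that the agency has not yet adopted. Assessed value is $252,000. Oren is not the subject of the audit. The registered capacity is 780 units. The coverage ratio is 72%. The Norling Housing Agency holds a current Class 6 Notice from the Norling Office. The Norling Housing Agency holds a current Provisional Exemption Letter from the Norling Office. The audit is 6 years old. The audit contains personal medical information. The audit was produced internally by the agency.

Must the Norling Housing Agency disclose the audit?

All of (a)'s requirements are met (the reference index is 855, under the 887 limit; the compliance score is 18 points, under the 20 points limit). But: (f) is engaged — assessed value is $252,000, meeting the $238,500 threshold. (g) is triggered (the record's age is 6 years, meeting the 5 years threshold), but is set aside by (h): (h) applies — the coverage ratio is 72%, meeting the 70% threshold. (i) is triggered (the registered capacity is 780 units, meeting the 730 units threshold), but is overridden by (j): (j) operates against (i): a current Annual Clearance is held. (k), which would lift (j), is not triggered — the Category E Approval is not current. So (a) is unavailable.
Exception (b) does not apply: there is no Tier G Waiver in force.
Exception (c)'s conditions are all satisfied: a current Provisional Exemption Letter is held; the audit names a confidential informant. However, paragraphs (l)–(m) must be considered: (l) is triggered — a current Class 6 Notice is held. (m), which would lift (l), is inapplicable — Oren is not the subject of the audit. (c) is therefore removed.
Exception (d) fails — the audit was produced internally.
Exception (e) fails — the Schedule 2 Declaration is not current.
None of the exceptions is available; § 28 applies in full.

Yes — the Norling Housing Agency must disclose the audit.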